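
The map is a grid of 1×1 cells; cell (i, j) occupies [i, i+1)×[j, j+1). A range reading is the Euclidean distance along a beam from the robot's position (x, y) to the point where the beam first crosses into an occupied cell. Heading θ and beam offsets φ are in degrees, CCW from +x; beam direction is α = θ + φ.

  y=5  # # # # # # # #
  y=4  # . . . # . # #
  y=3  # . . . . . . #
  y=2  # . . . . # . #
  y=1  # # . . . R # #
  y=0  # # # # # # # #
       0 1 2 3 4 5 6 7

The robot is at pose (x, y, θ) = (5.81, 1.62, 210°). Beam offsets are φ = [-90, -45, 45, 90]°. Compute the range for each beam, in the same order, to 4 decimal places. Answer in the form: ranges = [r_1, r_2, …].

beam 1: φ=-90°, α=120°
  cosα=-0.5000 sinα=0.8660 | (5,1) | tMaxX 1.6200 tMaxY 0.4388 | tΔX 2.0000 tΔY 1.1547
    t=0.4388 [y] (5,2) — stop
  → r_1 = 0.4388
beam 2: φ=-45°, α=165°
  cosα=-0.9659 sinα=0.2588 | (5,1) | tMaxX 0.8386 tMaxY 1.4682 | tΔX 1.0353 tΔY 3.8637
    t=0.8386 [x] (4,1)
    t=1.4682 [y] (4,2)
    t=1.8738 [x] (3,2)
    t=2.9091 [x] (2,2)
    t=3.9444 [x] (1,2)
    t=4.9797 [x] (0,2) — stop
  → r_2 = 4.9797
beam 3: φ=45°, α=255°
  cosα=-0.2588 sinα=-0.9659 | (5,1) | tMaxX 3.1296 tMaxY 0.6419 | tΔX 3.8637 tΔY 1.0353
    t=0.6419 [y] (5,0) — stop
  → r_3 = 0.6419
beam 4: φ=90°, α=300°
  cosα=0.5000 sinα=-0.8660 | (5,1) | tMaxX 0.3800 tMaxY 0.7159 | tΔX 2.0000 tΔY 1.1547
    t=0.3800 [x] (6,1) — stop
  → r_4 = 0.3800

ranges = [0.4388, 4.9797, 0.6419, 0.3800]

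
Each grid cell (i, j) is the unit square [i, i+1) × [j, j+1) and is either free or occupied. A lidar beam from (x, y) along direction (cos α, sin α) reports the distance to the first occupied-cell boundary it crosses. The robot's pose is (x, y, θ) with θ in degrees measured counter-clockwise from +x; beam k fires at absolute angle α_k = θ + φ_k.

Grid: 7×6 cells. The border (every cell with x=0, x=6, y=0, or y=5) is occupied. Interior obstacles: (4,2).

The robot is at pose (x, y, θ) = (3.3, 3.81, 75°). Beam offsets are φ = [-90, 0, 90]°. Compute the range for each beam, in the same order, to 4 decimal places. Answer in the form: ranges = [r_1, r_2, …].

ranges = [2.7952, 1.2320, 2.3811]

beam 1: φ=-90°, α=345°
  cosα=0.9659 sinα=-0.2588 | (3,3) | tMaxX 0.7247 tMaxY 3.1296 | tΔX 1.0353 tΔY 3.8637
    t=0.7247 [x] (4,3)
    t=1.7600 [x] (5,3)
    t=2.7952 [x] (6,3) — stop
  → r_1 = 2.7952
beam 2: φ=0°, α=75°
  cosα=0.2588 sinα=0.9659 | (3,3) | tMaxX 2.7046 tMaxY 0.1967 | tΔX 3.8637 tΔY 1.0353
    t=0.1967 [y] (3,4)
    t=1.2320 [y] (3,5) — stop
  → r_2 = 1.2320
beam 3: φ=90°, α=165°
  cosα=-0.9659 sinα=0.2588 | (3,3) | tMaxX 0.3106 tMaxY 0.7341 | tΔX 1.0353 tΔY 3.8637
    t=0.3106 [x] (2,3)
    t=0.7341 [y] (2,4)
    t=1.3459 [x] (1,4)
    t=2.3811 [x] (0,4) — stop
  → r_3 = 2.3811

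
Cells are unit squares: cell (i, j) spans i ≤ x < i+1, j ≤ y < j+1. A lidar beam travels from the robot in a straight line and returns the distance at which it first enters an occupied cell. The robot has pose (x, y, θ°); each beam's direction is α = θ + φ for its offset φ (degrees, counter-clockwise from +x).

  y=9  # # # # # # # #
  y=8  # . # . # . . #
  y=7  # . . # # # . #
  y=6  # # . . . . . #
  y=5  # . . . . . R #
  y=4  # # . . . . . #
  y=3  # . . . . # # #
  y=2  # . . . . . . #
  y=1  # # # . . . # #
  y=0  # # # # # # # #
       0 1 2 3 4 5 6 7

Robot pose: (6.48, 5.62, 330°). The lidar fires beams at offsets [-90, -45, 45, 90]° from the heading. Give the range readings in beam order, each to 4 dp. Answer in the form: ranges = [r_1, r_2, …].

beam 1: φ=-90°, α=240°
  dir = (cos 240°, sin 240°) = (-0.5000, -0.8660); from cell (6,5)
  next x-line at t=0.9600, next y-line at t=0.7159; Δt_x=2.0000, Δt_y=1.1547
    y: enter (6,4) at t=0.7159
    x: enter (5,4) at t=0.9600
    y: enter (5,3) at t=1.8706 ← occupied
  → r_1 = 1.8706
beam 2: φ=-45°, α=285°
  dir = (cos 285°, sin 285°) = (0.2588, -0.9659); from cell (6,5)
  next x-line at t=2.0091, next y-line at t=0.6419; Δt_x=3.8637, Δt_y=1.0353
    y: enter (6,4) at t=0.6419
    y: enter (6,3) at t=1.6771 ← occupied
  → r_2 = 1.6771
beam 3: φ=45°, α=15°
  dir = (cos 15°, sin 15°) = (0.9659, 0.2588); from cell (6,5)
  next x-line at t=0.5383, next y-line at t=1.4682; Δt_x=1.0353, Δt_y=3.8637
    x: enter (7,5) at t=0.5383 ← occupied
  → r_3 = 0.5383
beam 4: φ=90°, α=60°
  dir = (cos 60°, sin 60°) = (0.5000, 0.8660); from cell (6,5)
  next x-line at t=1.0400, next y-line at t=0.4388; Δt_x=2.0000, Δt_y=1.1547
    y: enter (6,6) at t=0.4388
    x: enter (7,6) at t=1.0400 ← occupied
  → r_4 = 1.0400

ranges = [1.8706, 1.6771, 0.5383, 1.0400]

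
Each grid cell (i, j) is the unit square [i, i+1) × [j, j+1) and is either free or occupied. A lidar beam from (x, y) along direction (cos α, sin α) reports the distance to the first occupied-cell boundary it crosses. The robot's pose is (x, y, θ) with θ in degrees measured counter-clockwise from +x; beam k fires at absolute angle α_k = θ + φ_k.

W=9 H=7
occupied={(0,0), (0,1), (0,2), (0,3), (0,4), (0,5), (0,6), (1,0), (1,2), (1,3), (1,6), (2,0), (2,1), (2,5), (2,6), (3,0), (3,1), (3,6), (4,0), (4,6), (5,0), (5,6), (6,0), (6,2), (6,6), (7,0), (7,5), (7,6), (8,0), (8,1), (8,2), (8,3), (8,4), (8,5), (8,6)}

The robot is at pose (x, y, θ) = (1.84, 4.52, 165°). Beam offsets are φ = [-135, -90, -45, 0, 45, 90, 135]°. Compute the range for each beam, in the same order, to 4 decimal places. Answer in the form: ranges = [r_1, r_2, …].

ranges = [0.9600, 0.6182, 1.6800, 0.8696, 0.9699, 0.5383, 2.9098]

beam 1: φ=-135°, α=30°
  cosα=0.8660 sinα=0.5000 | (1,4) | tMaxX 0.1848 tMaxY 0.9600 | tΔX 1.1547 tΔY 2.0000
    t=0.1848 [x] (2,4)
    t=0.9600 [y] (2,5) — stop
  → r_1 = 0.9600
beam 2: φ=-90°, α=75°
  cosα=0.2588 sinα=0.9659 | (1,4) | tMaxX 0.6182 tMaxY 0.4969 | tΔX 3.8637 tΔY 1.0353
    t=0.4969 [y] (1,5)
    t=0.6182 [x] (2,5) — stop
  → r_2 = 0.6182
beam 3: φ=-45°, α=120°
  cosα=-0.5000 sinα=0.8660 | (1,4) | tMaxX 1.6800 tMaxY 0.5543 | tΔX 2.0000 tΔY 1.1547
    t=0.5543 [y] (1,5)
    t=1.6800 [x] (0,5) — stop
  → r_3 = 1.6800
beam 4: φ=0°, α=165°
  cosα=-0.9659 sinα=0.2588 | (1,4) | tMaxX 0.8696 tMaxY 1.8546 | tΔX 1.0353 tΔY 3.8637
    t=0.8696 [x] (0,4) — stop
  → r_4 = 0.8696
beam 5: φ=45°, α=210°
  cosα=-0.8660 sinα=-0.5000 | (1,4) | tMaxX 0.9699 tMaxY 1.0400 | tΔX 1.1547 tΔY 2.0000
    t=0.9699 [x] (0,4) — stop
  → r_5 = 0.9699
beam 6: φ=90°, α=255°
  cosα=-0.2588 sinα=-0.9659 | (1,4) | tMaxX 3.2455 tMaxY 0.5383 | tΔX 3.8637 tΔY 1.0353
    t=0.5383 [y] (1,3) — stop
  → r_6 = 0.5383
beam 7: φ=135°, α=300°
  cosα=0.5000 sinα=-0.8660 | (1,4) | tMaxX 0.3200 tMaxY 0.6004 | tΔX 2.0000 tΔY 1.1547
    t=0.3200 [x] (2,4)
    t=0.6004 [y] (2,3)
    t=1.7551 [y] (2,2)
    t=2.3200 [x] (3,2)
    t=2.9098 [y] (3,1) — stop
  → r_7 = 2.9098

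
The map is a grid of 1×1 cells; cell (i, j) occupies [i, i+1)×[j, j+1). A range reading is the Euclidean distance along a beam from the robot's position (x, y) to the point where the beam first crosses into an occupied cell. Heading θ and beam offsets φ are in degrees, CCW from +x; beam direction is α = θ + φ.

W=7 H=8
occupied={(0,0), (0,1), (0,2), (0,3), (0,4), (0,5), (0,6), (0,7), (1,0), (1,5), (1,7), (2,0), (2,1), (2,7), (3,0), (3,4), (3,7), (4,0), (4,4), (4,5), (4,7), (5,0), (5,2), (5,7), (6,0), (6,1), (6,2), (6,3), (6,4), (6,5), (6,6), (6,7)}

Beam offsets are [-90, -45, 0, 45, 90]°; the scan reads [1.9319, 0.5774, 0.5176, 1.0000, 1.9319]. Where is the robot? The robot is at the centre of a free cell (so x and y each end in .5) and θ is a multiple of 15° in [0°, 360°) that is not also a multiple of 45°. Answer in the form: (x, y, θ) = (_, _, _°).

(x, y, θ) = (3.5, 6.5, 105°)

Candidates: 24 free-cell centres × 16 headings = 384 poses. Raycast each; keep the one whose scan matches to 4 dp.
  (2.5, 5.5, 105°): beam 1 = 1.5529 ≠ 1.9319 ✗
  (2.5, 4.5, 285°): beam 1 = 1.5529 ≠ 1.9319 ✗
  (3.5, 3.5, 255°): beam 1 = 2.5882 ≠ 1.9319 ✗
  (3.5, 2.5, 255°): beam 1 = 2.5882 ≠ 1.9319 ✗
  (4.5, 6.5, 210°): beam 1 = 0.5774 ≠ 1.9319 ✗
  …
  (3.5, 6.5, 105°): r_1=1.9319, r_2=0.5774, r_3=0.5176, r_4=1.0000, r_5=1.9319 — all match ✓
Only this pose fits every beam.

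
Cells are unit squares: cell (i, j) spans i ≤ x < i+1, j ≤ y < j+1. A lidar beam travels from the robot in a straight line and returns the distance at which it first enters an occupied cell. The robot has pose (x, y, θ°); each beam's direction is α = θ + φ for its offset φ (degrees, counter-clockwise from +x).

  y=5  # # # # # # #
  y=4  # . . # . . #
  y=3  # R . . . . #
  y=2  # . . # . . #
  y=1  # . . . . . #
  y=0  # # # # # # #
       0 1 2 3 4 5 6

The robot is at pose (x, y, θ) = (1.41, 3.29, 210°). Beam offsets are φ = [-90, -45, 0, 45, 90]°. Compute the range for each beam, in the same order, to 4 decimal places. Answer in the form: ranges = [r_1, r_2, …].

ranges = [0.8200, 0.4245, 0.4734, 1.5841, 2.6443]

beam 1: φ=-90°, α=120°
  d=(-0.5000,0.8660)  start (1,3)  tX=0.8200 tY=0.8198  stride 1/|dx|=2.0000 1/|dy|=1.1547
    cross y-line → (1,4), t=0.8198
    cross x-line → (0,4), t=0.8200 (wall)
  → r_1 = 0.8200
beam 2: φ=-45°, α=165°
  d=(-0.9659,0.2588)  start (1,3)  tX=0.4245 tY=2.7432  stride 1/|dx|=1.0353 1/|dy|=3.8637
    cross x-line → (0,3), t=0.4245 (wall)
  → r_2 = 0.4245
beam 3: φ=0°, α=210°
  d=(-0.8660,-0.5000)  start (1,3)  tX=0.4734 tY=0.5800  stride 1/|dx|=1.1547 1/|dy|=2.0000
    cross x-line → (0,3), t=0.4734 (wall)
  → r_3 = 0.4734
beam 4: φ=45°, α=255°
  d=(-0.2588,-0.9659)  start (1,3)  tX=1.5841 tY=0.3002  stride 1/|dx|=3.8637 1/|dy|=1.0353
    cross y-line → (1,2), t=0.3002
    cross y-line → (1,1), t=1.3355
    cross x-line → (0,1), t=1.5841 (wall)
  → r_4 = 1.5841
beam 5: φ=90°, α=300°
  d=(0.5000,-0.8660)  start (1,3)  tX=1.1800 tY=0.3349  stride 1/|dx|=2.0000 1/|dy|=1.1547
    cross y-line → (1,2), t=0.3349
    cross x-line → (2,2), t=1.1800
    cross y-line → (2,1), t=1.4896
    cross y-line → (2,0), t=2.6443 (wall)
  → r_5 = 2.6443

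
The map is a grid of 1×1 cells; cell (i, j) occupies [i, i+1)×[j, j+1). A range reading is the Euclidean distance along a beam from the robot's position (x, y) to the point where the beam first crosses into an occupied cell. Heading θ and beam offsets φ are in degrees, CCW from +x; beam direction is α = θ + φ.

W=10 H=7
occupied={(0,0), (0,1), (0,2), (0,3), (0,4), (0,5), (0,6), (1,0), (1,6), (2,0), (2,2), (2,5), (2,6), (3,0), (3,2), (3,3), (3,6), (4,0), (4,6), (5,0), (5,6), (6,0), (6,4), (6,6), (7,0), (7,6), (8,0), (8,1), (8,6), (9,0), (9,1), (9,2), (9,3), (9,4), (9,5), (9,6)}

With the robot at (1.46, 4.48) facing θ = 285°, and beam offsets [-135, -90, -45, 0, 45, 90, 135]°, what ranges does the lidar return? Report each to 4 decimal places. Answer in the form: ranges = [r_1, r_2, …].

ranges = [0.5312, 0.4762, 0.9200, 2.0864, 1.7782, 5.8728, 1.0800]

beam 1: φ=-135°, α=150°
  cosα=-0.8660 sinα=0.5000 | (1,4) | tMaxX 0.5312 tMaxY 1.0400 | tΔX 1.1547 tΔY 2.0000
    t=0.5312 [x] (0,4) — stop
  → r_1 = 0.5312
beam 2: φ=-90°, α=195°
  cosα=-0.9659 sinα=-0.2588 | (1,4) | tMaxX 0.4762 tMaxY 1.8546 | tΔX 1.0353 tΔY 3.8637
    t=0.4762 [x] (0,4) — stop
  → r_2 = 0.4762
beam 3: φ=-45°, α=240°
  cosα=-0.5000 sinα=-0.8660 | (1,4) | tMaxX 0.9200 tMaxY 0.5543 | tΔX 2.0000 tΔY 1.1547
    t=0.5543 [y] (1,3)
    t=0.9200 [x] (0,3) — stop
  → r_3 = 0.9200
beam 4: φ=0°, α=285°
  cosα=0.2588 sinα=-0.9659 | (1,4) | tMaxX 2.0864 tMaxY 0.4969 | tΔX 3.8637 tΔY 1.0353
    t=0.4969 [y] (1,3)
    t=1.5322 [y] (1,2)
    t=2.0864 [x] (2,2) — stop
  → r_4 = 2.0864
beam 5: φ=45°, α=330°
  cosα=0.8660 sinα=-0.5000 | (1,4) | tMaxX 0.6235 tMaxY 0.9600 | tΔX 1.1547 tΔY 2.0000
    t=0.6235 [x] (2,4)
    t=0.9600 [y] (2,3)
    t=1.7782 [x] (3,3) — stop
  → r_5 = 1.7782
beam 6: φ=90°, α=15°
  cosα=0.9659 sinα=0.2588 | (1,4) | tMaxX 0.5590 tMaxY 2.0091 | tΔX 1.0353 tΔY 3.8637
    t=0.5590 [x] (2,4)
    t=1.5943 [x] (3,4)
    t=2.0091 [y] (3,5)
    t=2.6296 [x] (4,5)
    t=3.6649 [x] (5,5)
    t=4.7002 [x] (6,5)
    t=5.7354 [x] (7,5)
    t=5.8728 [y] (7,6) — stop
  → r_6 = 5.8728
beam 7: φ=135°, α=60°
  cosα=0.5000 sinα=0.8660 | (1,4) | tMaxX 1.0800 tMaxY 0.6004 | tΔX 2.0000 tΔY 1.1547
    t=0.6004 [y] (1,5)
    t=1.0800 [x] (2,5) — stop
  → r_7 = 1.0800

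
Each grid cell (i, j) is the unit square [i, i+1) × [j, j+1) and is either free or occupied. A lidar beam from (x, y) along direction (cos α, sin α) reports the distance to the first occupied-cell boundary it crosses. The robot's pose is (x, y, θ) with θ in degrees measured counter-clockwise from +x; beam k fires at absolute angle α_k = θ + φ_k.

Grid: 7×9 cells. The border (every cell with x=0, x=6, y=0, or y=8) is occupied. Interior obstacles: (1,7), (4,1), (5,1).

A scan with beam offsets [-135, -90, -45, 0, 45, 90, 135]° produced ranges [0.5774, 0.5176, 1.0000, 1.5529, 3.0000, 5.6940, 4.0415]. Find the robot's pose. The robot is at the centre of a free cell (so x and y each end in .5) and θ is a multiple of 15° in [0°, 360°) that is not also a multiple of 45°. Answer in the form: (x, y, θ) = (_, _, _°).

Candidates: 32 free-cell centres × 16 headings = 512 poses. Raycast each; keep the one whose scan matches to 4 dp.
  (3.5, 2.5, 240°): beam 1 = 5.6940 ≠ 0.5774 ✗
  (3.5, 2.5, 345°): beam 1 = 2.8868 ≠ 0.5774 ✗
  (5.5, 6.5, 300°): beam 1 = 3.6235 ≠ 0.5774 ✗
  …
  (4.5, 2.5, 15°): r_1=0.5774, r_2=0.5176, r_3=1.0000, r_4=1.5529, r_5=3.0000, r_6=5.6940, r_7=4.0415 — all match ✓
Only this pose fits every beam.

(x, y, θ) = (4.5, 2.5, 15°)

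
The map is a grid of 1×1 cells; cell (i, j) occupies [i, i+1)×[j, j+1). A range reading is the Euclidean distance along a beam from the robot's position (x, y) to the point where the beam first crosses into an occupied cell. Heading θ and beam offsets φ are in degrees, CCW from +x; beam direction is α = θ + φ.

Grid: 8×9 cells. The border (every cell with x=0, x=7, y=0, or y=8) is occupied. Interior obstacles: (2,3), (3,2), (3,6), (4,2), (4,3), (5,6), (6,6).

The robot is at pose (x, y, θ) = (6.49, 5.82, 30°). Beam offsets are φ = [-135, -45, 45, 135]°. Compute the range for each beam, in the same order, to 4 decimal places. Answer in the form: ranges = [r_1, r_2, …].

beam 1: φ=-135°, α=255°
  cosα=-0.2588 sinα=-0.9659 | (6,5) | tMaxX 1.8932 tMaxY 0.8489 | tΔX 3.8637 tΔY 1.0353
    t=0.8489 [y] (6,4)
    t=1.8842 [y] (6,3)
    t=1.8932 [x] (5,3)
    t=2.9195 [y] (5,2)
    t=3.9548 [y] (5,1)
    t=4.9900 [y] (5,0) — stop
  → r_1 = 4.9900
beam 2: φ=-45°, α=345°
  cosα=0.9659 sinα=-0.2588 | (6,5) | tMaxX 0.5280 tMaxY 3.1682 | tΔX 1.0353 tΔY 3.8637
    t=0.5280 [x] (7,5) — stop
  → r_2 = 0.5280
beam 3: φ=45°, α=75°
  cosα=0.2588 sinα=0.9659 | (6,5) | tMaxX 1.9705 tMaxY 0.1863 | tΔX 3.8637 tΔY 1.0353
    t=0.1863 [y] (6,6) — stop
  → r_3 = 0.1863
beam 4: φ=135°, α=165°
  cosα=-0.9659 sinα=0.2588 | (6,5) | tMaxX 0.5073 tMaxY 0.6955 | tΔX 1.0353 tΔY 3.8637
    t=0.5073 [x] (5,5)
    t=0.6955 [y] (5,6) — stop
  → r_4 = 0.6955

ranges = [4.9900, 0.5280, 0.1863, 0.6955]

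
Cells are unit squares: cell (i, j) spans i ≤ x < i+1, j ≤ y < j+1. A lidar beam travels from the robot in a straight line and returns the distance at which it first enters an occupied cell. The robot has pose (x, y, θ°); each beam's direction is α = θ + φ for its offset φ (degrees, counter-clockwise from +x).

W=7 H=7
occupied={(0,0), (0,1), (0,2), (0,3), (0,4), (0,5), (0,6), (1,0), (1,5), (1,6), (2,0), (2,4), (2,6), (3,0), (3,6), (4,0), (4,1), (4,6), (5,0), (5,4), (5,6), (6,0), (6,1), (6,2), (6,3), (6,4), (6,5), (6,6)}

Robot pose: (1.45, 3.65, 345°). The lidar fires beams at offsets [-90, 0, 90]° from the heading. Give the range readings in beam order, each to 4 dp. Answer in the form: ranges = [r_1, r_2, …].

beam 1: φ=-90°, α=255°
  cosα=-0.2588 sinα=-0.9659 | (1,3) | tMaxX 1.7387 tMaxY 0.6729 | tΔX 3.8637 tΔY 1.0353
    t=0.6729 [y] (1,2)
    t=1.7082 [y] (1,1)
    t=1.7387 [x] (0,1) — stop
  → r_1 = 1.7387
beam 2: φ=0°, α=345°
  cosα=0.9659 sinα=-0.2588 | (1,3) | tMaxX 0.5694 tMaxY 2.5114 | tΔX 1.0353 tΔY 3.8637
    t=0.5694 [x] (2,3)
    t=1.6047 [x] (3,3)
    t=2.5114 [y] (3,2)
    t=2.6400 [x] (4,2)
    t=3.6752 [x] (5,2)
    t=4.7105 [x] (6,2) — stop
  → r_2 = 4.7105
beam 3: φ=90°, α=75°
  cosα=0.2588 sinα=0.9659 | (1,3) | tMaxX 2.1250 tMaxY 0.3623 | tΔX 3.8637 tΔY 1.0353
    t=0.3623 [y] (1,4)
    t=1.3976 [y] (1,5) — stop
  → r_3 = 1.3976

ranges = [1.7387, 4.7105, 1.3976]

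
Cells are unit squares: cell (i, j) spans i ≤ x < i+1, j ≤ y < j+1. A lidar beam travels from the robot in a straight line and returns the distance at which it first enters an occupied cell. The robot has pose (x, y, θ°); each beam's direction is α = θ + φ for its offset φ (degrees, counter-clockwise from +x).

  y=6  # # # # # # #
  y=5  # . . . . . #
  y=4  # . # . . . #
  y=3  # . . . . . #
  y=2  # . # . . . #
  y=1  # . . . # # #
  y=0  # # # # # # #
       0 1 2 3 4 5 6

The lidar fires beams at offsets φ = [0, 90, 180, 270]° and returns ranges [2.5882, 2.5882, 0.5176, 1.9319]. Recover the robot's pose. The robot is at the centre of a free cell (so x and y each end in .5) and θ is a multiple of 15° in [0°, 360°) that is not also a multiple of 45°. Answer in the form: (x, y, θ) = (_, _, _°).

The pose lattice has 21·16 = 336 candidates. Test each by forward raycasting.
  (1.5, 2.5, 30°): beam 1 = 0.5774 ≠ 2.5882 ✗
  (4.5, 2.5, 285°): beam 1 = 0.5176 ≠ 2.5882 ✗
  (4.5, 4.5, 300°): beam 1 = 2.8868 ≠ 2.5882 ✗
  …
  (3.5, 5.5, 255°): r_1=2.5882, r_2=2.5882, r_3=0.5176, r_4=1.9319 — all match ✓
Unique over the lattice → pose = (3.5, 5.5, 255°).

(x, y, θ) = (3.5, 5.5, 255°)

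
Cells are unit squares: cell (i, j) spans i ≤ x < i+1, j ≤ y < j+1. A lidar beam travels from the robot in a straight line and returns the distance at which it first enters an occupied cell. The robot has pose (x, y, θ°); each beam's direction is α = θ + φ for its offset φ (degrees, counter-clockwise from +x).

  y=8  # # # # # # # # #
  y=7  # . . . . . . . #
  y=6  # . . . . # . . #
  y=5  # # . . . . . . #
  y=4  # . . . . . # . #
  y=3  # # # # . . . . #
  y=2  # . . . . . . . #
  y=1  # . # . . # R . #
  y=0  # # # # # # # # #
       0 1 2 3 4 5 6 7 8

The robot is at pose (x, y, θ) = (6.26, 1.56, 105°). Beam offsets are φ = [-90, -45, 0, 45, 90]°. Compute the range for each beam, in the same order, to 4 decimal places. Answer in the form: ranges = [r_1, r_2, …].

ranges = [1.8014, 3.4800, 4.5966, 0.3002, 0.2692]

beam 1: φ=-90°, α=15°
  direction (0.9659, 0.2588); cell (6,1); t to first gridline: x 0.7661, y 1.7000 (then +1.0353 / +3.8637)
    (7,1) via x @ 0.7661
    (7,2) via y @ 1.7000
    (8,2) via x @ 1.8014  # hit
  → r_1 = 1.8014
beam 2: φ=-45°, α=60°
  direction (0.5000, 0.8660); cell (6,1); t to first gridline: x 1.4800, y 0.5081 (then +2.0000 / +1.1547)
    (6,2) via y @ 0.5081
    (7,2) via x @ 1.4800
    (7,3) via y @ 1.6628
    (7,4) via y @ 2.8175
    (8,4) via x @ 3.4800  # hit
  → r_2 = 3.4800
beam 3: φ=0°, α=105°
  direction (-0.2588, 0.9659); cell (6,1); t to first gridline: x 1.0046, y 0.4555 (then +3.8637 / +1.0353)
    (6,2) via y @ 0.4555
    (5,2) via x @ 1.0046
    (5,3) via y @ 1.4908
    (5,4) via y @ 2.5261
    (5,5) via y @ 3.5614
    (5,6) via y @ 4.5966  # hit
  → r_3 = 4.5966
beam 4: φ=45°, α=150°
  direction (-0.8660, 0.5000); cell (6,1); t to first gridline: x 0.3002, y 0.8800 (then +1.1547 / +2.0000)
    (5,1) via x @ 0.3002  # hit
  → r_4 = 0.3002
beam 5: φ=90°, α=195°
  direction (-0.9659, -0.2588); cell (6,1); t to first gridline: x 0.2692, y 2.1637 (then +1.0353 / +3.8637)
    (5,1) via x @ 0.2692  # hit
  → r_5 = 0.2692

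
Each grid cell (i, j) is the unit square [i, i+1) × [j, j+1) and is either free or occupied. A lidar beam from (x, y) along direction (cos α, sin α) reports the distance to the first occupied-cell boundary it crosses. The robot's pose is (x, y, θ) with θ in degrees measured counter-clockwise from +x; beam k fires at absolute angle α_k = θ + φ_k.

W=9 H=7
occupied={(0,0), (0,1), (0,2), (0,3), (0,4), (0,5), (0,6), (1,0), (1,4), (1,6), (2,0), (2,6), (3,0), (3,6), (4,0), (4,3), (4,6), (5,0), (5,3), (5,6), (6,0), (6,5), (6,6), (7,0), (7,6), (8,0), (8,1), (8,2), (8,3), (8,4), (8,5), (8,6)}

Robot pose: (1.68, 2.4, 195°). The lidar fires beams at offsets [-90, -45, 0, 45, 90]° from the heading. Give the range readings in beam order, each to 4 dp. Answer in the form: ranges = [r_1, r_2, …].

beam 1: φ=-90°, α=105°
  dir = (cos 105°, sin 105°) = (-0.2588, 0.9659); from cell (1,2)
  next x-line at t=2.6273, next y-line at t=0.6212; Δt_x=3.8637, Δt_y=1.0353
    y: enter (1,3) at t=0.6212
    y: enter (1,4) at t=1.6564 ← occupied
  → r_1 = 1.6564
beam 2: φ=-45°, α=150°
  dir = (cos 150°, sin 150°) = (-0.8660, 0.5000); from cell (1,2)
  next x-line at t=0.7852, next y-line at t=1.2000; Δt_x=1.1547, Δt_y=2.0000
    x: enter (0,2) at t=0.7852 ← occupied
  → r_2 = 0.7852
beam 3: φ=0°, α=195°
  dir = (cos 195°, sin 195°) = (-0.9659, -0.2588); from cell (1,2)
  next x-line at t=0.7040, next y-line at t=1.5455; Δt_x=1.0353, Δt_y=3.8637
    x: enter (0,2) at t=0.7040 ← occupied
  → r_3 = 0.7040
beam 4: φ=45°, α=240°
  dir = (cos 240°, sin 240°) = (-0.5000, -0.8660); from cell (1,2)
  next x-line at t=1.3600, next y-line at t=0.4619; Δt_x=2.0000, Δt_y=1.1547
    y: enter (1,1) at t=0.4619
    x: enter (0,1) at t=1.3600 ← occupied
  → r_4 = 1.3600
beam 5: φ=90°, α=285°
  dir = (cos 285°, sin 285°) = (0.2588, -0.9659); from cell (1,2)
  next x-line at t=1.2364, next y-line at t=0.4141; Δt_x=3.8637, Δt_y=1.0353
    y: enter (1,1) at t=0.4141
    x: enter (2,1) at t=1.2364
    y: enter (2,0) at t=1.4494 ← occupied
  → r_5 = 1.4494

ranges = [1.6564, 0.7852, 0.7040, 1.3600, 1.4494]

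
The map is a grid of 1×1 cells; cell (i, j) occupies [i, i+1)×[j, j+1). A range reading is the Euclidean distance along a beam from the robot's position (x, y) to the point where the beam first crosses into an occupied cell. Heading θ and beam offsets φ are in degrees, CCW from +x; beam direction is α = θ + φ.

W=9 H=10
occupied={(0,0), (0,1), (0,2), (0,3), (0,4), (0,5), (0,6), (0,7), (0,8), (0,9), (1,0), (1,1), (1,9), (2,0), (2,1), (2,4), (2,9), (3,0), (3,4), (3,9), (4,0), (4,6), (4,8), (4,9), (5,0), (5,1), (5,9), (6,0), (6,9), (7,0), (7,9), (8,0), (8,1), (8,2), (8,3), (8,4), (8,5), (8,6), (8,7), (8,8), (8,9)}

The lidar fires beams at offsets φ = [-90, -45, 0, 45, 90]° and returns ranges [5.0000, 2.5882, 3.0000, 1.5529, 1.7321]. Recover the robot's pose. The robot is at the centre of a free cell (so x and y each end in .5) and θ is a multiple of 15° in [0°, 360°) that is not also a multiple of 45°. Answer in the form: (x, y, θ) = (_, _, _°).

(x, y, θ) = (6.5, 4.5, 300°)

Candidates: 49 free-cell centres × 16 headings = 784 poses. Raycast each; keep the one whose scan matches to 4 dp.
  (5.5, 8.5, 255°): beam 1 = 0.5176 ≠ 5.0000 ✗
  (6.5, 7.5, 15°): beam 1 = 5.7956 ≠ 5.0000 ✗
  (5.5, 5.5, 60°): beam 1 = 2.8868 ≠ 5.0000 ✗
  (7.5, 8.5, 255°): beam 1 = 1.9319 ≠ 5.0000 ✗
  …
  (6.5, 4.5, 300°): r_1=5.0000, r_2=2.5882, r_3=3.0000, r_4=1.5529, r_5=1.7321 — all match ✓
Only this pose fits every beam.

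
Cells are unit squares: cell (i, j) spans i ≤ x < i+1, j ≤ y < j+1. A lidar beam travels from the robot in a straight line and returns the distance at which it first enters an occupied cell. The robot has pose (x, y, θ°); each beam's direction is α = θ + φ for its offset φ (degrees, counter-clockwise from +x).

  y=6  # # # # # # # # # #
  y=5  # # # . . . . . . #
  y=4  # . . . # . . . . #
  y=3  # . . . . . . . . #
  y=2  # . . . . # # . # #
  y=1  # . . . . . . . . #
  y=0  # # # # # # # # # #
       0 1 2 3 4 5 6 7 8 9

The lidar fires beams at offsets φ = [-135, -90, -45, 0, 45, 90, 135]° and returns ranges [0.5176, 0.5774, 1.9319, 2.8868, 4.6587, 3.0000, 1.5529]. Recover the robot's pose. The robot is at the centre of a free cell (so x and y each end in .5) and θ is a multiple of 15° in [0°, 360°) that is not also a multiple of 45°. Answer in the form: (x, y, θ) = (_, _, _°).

(x, y, θ) = (2.5, 1.5, 30°)

Enumerate (i+0.5, j+0.5, θ) over the 34 free cells and 16 admissible headings. For each, cast all 7 beams and compare to the given ranges.
  (1.5, 2.5, 300°): beam 3 = 1.5529 ≠ 1.9319 ✗
  (8.5, 3.5, 150°): beam 2 = 1.0000 ≠ 0.5774 ✗
  (8.5, 4.5, 345°): beam 1 = 3.0000 ≠ 0.5176 ✗
  (1.5, 2.5, 120°): beam 1 = 5.7956 ≠ 0.5176 ✗
  …
  (2.5, 1.5, 30°): r_1=0.5176, r_2=0.5774, r_3=1.9319, r_4=2.8868, r_5=4.6587, r_6=3.0000, r_7=1.5529 — all match ✓
Unique over the lattice → pose = (2.5, 1.5, 30°).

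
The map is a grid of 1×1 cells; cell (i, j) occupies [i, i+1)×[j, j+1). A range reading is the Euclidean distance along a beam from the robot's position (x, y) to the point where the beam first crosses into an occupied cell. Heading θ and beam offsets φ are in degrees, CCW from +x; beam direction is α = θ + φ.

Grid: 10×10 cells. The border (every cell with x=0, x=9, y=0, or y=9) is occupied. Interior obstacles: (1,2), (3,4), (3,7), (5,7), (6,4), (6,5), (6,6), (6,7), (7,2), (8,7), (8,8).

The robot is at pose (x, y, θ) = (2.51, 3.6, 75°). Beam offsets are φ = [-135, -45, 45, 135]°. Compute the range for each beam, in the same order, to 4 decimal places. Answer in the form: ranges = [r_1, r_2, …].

ranges = [3.0022, 0.8000, 3.0200, 1.2000]

beam 1: φ=-135°, α=300°
  d=(0.5000,-0.8660)  start (2,3)  tX=0.9800 tY=0.6928  stride 1/|dx|=2.0000 1/|dy|=1.1547
    cross y-line → (2,2), t=0.6928
    cross x-line → (3,2), t=0.9800
    cross y-line → (3,1), t=1.8475
    cross x-line → (4,1), t=2.9800
    cross y-line → (4,0), t=3.0022 (wall)
  → r_1 = 3.0022
beam 2: φ=-45°, α=30°
  d=(0.8660,0.5000)  start (2,3)  tX=0.5658 tY=0.8000  stride 1/|dx|=1.1547 1/|dy|=2.0000
    cross x-line → (3,3), t=0.5658
    cross y-line → (3,4), t=0.8000 (wall)
  → r_2 = 0.8000
beam 3: φ=45°, α=120°
  d=(-0.5000,0.8660)  start (2,3)  tX=1.0200 tY=0.4619  stride 1/|dx|=2.0000 1/|dy|=1.1547
    cross y-line → (2,4), t=0.4619
    cross x-line → (1,4), t=1.0200
    cross y-line → (1,5), t=1.6166
    cross y-line → (1,6), t=2.7713
    cross x-line → (0,6), t=3.0200 (wall)
  → r_3 = 3.0200
beam 4: φ=135°, α=210°
  d=(-0.8660,-0.5000)  start (2,3)  tX=0.5889 tY=1.2000  stride 1/|dx|=1.1547 1/|dy|=2.0000
    cross x-line → (1,3), t=0.5889
    cross y-line → (1,2), t=1.2000 (wall)
  → r_4 = 1.2000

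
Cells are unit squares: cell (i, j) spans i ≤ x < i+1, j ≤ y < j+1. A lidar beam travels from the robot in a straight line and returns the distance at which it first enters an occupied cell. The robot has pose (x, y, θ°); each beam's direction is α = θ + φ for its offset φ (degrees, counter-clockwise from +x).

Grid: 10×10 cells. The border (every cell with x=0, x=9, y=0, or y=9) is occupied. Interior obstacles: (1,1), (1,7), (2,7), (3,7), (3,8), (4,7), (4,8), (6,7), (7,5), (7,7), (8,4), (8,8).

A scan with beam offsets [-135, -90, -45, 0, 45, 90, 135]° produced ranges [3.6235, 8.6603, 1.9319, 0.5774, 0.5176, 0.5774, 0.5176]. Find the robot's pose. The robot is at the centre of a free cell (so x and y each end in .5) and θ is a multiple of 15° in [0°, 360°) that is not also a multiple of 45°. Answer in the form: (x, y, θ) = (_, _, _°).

(x, y, θ) = (8.5, 1.5, 240°)

Candidates: 52 free-cell centres × 16 headings = 832 poses. Raycast each; keep the one whose scan matches to 4 dp.
  (6.5, 6.5, 285°): beam 1 = 1.7321 ≠ 3.6235 ✗
  (1.5, 2.5, 195°): beam 1 = 5.1962 ≠ 3.6235 ✗
  (8.5, 2.5, 105°): beam 1 = 0.5774 ≠ 3.6235 ✗
  (4.5, 6.5, 30°): beam 1 = 5.6940 ≠ 3.6235 ✗
  …
  (8.5, 1.5, 240°): r_1=3.6235, r_2=8.6603, r_3=1.9319, r_4=0.5774, r_5=0.5176, r_6=0.5774, r_7=0.5176 — all match ✓
No second candidate reproduces the full scan.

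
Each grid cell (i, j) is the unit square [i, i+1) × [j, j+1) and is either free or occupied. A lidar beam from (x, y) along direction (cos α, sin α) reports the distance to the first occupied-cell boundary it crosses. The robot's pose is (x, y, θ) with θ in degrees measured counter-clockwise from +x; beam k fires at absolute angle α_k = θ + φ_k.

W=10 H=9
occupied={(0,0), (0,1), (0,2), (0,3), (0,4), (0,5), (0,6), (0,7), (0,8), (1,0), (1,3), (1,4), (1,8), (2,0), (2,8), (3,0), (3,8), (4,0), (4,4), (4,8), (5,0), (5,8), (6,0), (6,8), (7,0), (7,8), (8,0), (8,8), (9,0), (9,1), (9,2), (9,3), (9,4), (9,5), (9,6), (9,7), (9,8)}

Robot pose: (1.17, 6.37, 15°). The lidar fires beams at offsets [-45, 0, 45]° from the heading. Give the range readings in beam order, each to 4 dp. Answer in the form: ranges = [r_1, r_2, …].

beam 1: φ=-45°, α=330°
  direction (0.8660, -0.5000); cell (1,6); t to first gridline: x 0.9584, y 0.7400 (then +1.1547 / +2.0000)
    (1,5) via y @ 0.7400
    (2,5) via x @ 0.9584
    (3,5) via x @ 2.1131
    (3,4) via y @ 2.7400
    (4,4) via x @ 3.2678  # hit
  → r_1 = 3.2678
beam 2: φ=0°, α=15°
  direction (0.9659, 0.2588); cell (1,6); t to first gridline: x 0.8593, y 2.4341 (then +1.0353 / +3.8637)
    (2,6) via x @ 0.8593
    (3,6) via x @ 1.8946
    (3,7) via y @ 2.4341
    (4,7) via x @ 2.9298
    (5,7) via x @ 3.9651
    (6,7) via x @ 5.0004
    (7,7) via x @ 6.0357
    (7,8) via y @ 6.2978  # hit
  → r_2 = 6.2978
beam 3: φ=45°, α=60°
  direction (0.5000, 0.8660); cell (1,6); t to first gridline: x 1.6600, y 0.7275 (then +2.0000 / +1.1547)
    (1,7) via y @ 0.7275
    (2,7) via x @ 1.6600
    (2,8) via y @ 1.8822  # hit
  → r_3 = 1.8822

ranges = [3.2678, 6.2978, 1.8822]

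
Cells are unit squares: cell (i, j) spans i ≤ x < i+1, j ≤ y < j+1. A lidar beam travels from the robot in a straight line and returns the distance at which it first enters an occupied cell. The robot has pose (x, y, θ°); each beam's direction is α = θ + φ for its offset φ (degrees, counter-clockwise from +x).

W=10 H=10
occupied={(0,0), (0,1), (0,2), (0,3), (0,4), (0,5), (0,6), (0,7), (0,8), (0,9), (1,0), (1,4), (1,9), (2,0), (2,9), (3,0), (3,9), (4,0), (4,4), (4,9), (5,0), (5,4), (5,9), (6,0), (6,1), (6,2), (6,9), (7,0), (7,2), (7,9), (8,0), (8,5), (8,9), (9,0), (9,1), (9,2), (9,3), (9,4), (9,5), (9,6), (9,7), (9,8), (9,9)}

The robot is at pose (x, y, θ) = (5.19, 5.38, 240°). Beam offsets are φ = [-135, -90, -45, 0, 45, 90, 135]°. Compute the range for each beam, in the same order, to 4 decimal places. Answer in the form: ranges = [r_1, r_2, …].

beam 1: φ=-135°, α=105°
  dir = (cos 105°, sin 105°) = (-0.2588, 0.9659); from cell (5,5)
  next x-line at t=0.7341, next y-line at t=0.6419; Δt_x=3.8637, Δt_y=1.0353
    y: enter (5,6) at t=0.6419
    x: enter (4,6) at t=0.7341
    y: enter (4,7) at t=1.6771
    y: enter (4,8) at t=2.7124
    y: enter (4,9) at t=3.7477 ← occupied
  → r_1 = 3.7477
beam 2: φ=-90°, α=150°
  dir = (cos 150°, sin 150°) = (-0.8660, 0.5000); from cell (5,5)
  next x-line at t=0.2194, next y-line at t=1.2400; Δt_x=1.1547, Δt_y=2.0000
    x: enter (4,5) at t=0.2194
    y: enter (4,6) at t=1.2400
    x: enter (3,6) at t=1.3741
    x: enter (2,6) at t=2.5288
    y: enter (2,7) at t=3.2400
    x: enter (1,7) at t=3.6835
    x: enter (0,7) at t=4.8382 ← occupied
  → r_2 = 4.8382
beam 3: φ=-45°, α=195°
  dir = (cos 195°, sin 195°) = (-0.9659, -0.2588); from cell (5,5)
  next x-line at t=0.1967, next y-line at t=1.4682; Δt_x=1.0353, Δt_y=3.8637
    x: enter (4,5) at t=0.1967
    x: enter (3,5) at t=1.2320
    y: enter (3,4) at t=1.4682
    x: enter (2,4) at t=2.2673
    x: enter (1,4) at t=3.3025 ← occupied
  → r_3 = 3.3025
beam 4: φ=0°, α=240°
  dir = (cos 240°, sin 240°) = (-0.5000, -0.8660); from cell (5,5)
  next x-line at t=0.3800, next y-line at t=0.4388; Δt_x=2.0000, Δt_y=1.1547
    x: enter (4,5) at t=0.3800
    y: enter (4,4) at t=0.4388 ← occupied
  → r_4 = 0.4388
beam 5: φ=45°, α=285°
  dir = (cos 285°, sin 285°) = (0.2588, -0.9659); from cell (5,5)
  next x-line at t=3.1296, next y-line at t=0.3934; Δt_x=3.8637, Δt_y=1.0353
    y: enter (5,4) at t=0.3934 ← occupied
  → r_5 = 0.3934
beam 6: φ=90°, α=330°
  dir = (cos 330°, sin 330°) = (0.8660, -0.5000); from cell (5,5)
  next x-line at t=0.9353, next y-line at t=0.7600; Δt_x=1.1547, Δt_y=2.0000
    y: enter (5,4) at t=0.7600 ← occupied
  → r_6 = 0.7600
beam 7: φ=135°, α=15°
  dir = (cos 15°, sin 15°) = (0.9659, 0.2588); from cell (5,5)
  next x-line at t=0.8386, next y-line at t=2.3955; Δt_x=1.0353, Δt_y=3.8637
    x: enter (6,5) at t=0.8386
    x: enter (7,5) at t=1.8738
    y: enter (7,6) at t=2.3955
    x: enter (8,6) at t=2.9091
    x: enter (9,6) at t=3.9444 ← occupied
  → r_7 = 3.9444

ranges = [3.7477, 4.8382, 3.3025, 0.4388, 0.3934, 0.7600, 3.9444]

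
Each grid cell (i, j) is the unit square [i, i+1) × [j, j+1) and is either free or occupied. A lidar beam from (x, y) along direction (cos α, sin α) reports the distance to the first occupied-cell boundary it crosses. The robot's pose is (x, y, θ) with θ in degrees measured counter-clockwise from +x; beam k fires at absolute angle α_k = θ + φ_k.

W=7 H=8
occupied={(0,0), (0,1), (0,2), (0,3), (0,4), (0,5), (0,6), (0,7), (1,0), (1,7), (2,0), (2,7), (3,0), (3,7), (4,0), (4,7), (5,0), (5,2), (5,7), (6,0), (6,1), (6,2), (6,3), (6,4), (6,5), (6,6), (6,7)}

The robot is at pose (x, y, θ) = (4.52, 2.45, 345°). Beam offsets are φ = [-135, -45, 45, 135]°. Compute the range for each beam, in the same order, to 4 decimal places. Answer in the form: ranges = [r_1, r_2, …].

ranges = [2.9000, 1.6743, 0.5543, 5.2539]

beam 1: φ=-135°, α=210°
  direction (-0.8660, -0.5000); cell (4,2); t to first gridline: x 0.6004, y 0.9000 (then +1.1547 / +2.0000)
    (3,2) via x @ 0.6004
    (3,1) via y @ 0.9000
    (2,1) via x @ 1.7551
    (2,0) via y @ 2.9000  # hit
  → r_1 = 2.9000
beam 2: φ=-45°, α=300°
  direction (0.5000, -0.8660); cell (4,2); t to first gridline: x 0.9600, y 0.5196 (then +2.0000 / +1.1547)
    (4,1) via y @ 0.5196
    (5,1) via x @ 0.9600
    (5,0) via y @ 1.6743  # hit
  → r_2 = 1.6743
beam 3: φ=45°, α=30°
  direction (0.8660, 0.5000); cell (4,2); t to first gridline: x 0.5543, y 1.1000 (then +1.1547 / +2.0000)
    (5,2) via x @ 0.5543  # hit
  → r_3 = 0.5543
beam 4: φ=135°, α=120°
  direction (-0.5000, 0.8660); cell (4,2); t to first gridline: x 1.0400, y 0.6351 (then +2.0000 / +1.1547)
    (4,3) via y @ 0.6351
    (3,3) via x @ 1.0400
    (3,4) via y @ 1.7898
    (3,5) via y @ 2.9445
    (2,5) via x @ 3.0400
    (2,6) via y @ 4.0992
    (1,6) via x @ 5.0400
    (1,7) via y @ 5.2539  # hit
  → r_4 = 5.2539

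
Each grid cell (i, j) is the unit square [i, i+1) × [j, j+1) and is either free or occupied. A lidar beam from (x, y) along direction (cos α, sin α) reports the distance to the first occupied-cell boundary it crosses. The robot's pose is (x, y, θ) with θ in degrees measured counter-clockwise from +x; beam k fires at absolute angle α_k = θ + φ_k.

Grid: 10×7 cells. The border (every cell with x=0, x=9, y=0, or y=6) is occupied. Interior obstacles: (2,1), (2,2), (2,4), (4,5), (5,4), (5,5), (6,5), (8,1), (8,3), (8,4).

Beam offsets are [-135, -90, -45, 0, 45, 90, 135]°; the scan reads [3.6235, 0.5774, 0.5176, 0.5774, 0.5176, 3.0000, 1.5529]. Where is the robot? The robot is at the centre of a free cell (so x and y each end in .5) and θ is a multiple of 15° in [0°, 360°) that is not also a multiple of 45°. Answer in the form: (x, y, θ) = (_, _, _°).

The pose lattice has 30·16 = 480 candidates. Test each by forward raycasting.
  (4.5, 2.5, 105°): beam 1 = 3.0000 ≠ 3.6235 ✗
  (7.5, 1.5, 30°): beam 1 = 0.5176 ≠ 3.6235 ✗
  (5.5, 2.5, 210°): beam 1 = 1.5529 ≠ 3.6235 ✗
  …
  (4.5, 4.5, 60°): r_1=3.6235, r_2=0.5774, r_3=0.5176, r_4=0.5774, r_5=0.5176, r_6=3.0000, r_7=1.5529 — all match ✓
Unique over the lattice → pose = (4.5, 4.5, 60°).

(x, y, θ) = (4.5, 4.5, 60°)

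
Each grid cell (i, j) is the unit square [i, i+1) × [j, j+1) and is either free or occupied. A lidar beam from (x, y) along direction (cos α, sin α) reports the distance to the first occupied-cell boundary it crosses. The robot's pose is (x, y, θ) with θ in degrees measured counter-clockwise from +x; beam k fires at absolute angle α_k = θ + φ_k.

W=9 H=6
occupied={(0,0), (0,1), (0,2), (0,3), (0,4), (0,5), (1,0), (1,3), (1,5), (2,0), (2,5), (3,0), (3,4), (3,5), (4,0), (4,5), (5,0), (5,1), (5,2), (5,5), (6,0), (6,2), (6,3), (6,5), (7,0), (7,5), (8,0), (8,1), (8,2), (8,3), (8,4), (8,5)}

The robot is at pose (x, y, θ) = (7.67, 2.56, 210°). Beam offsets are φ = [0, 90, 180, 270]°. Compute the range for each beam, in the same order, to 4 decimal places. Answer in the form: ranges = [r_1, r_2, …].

ranges = [0.7736, 0.6600, 0.3811, 1.3400]

beam 1: φ=0°, α=210°
  cosα=-0.8660 sinα=-0.5000 | (7,2) | tMaxX 0.7736 tMaxY 1.1200 | tΔX 1.1547 tΔY 2.0000
    t=0.7736 [x] (6,2) — stop
  → r_1 = 0.7736
beam 2: φ=90°, α=300°
  cosα=0.5000 sinα=-0.8660 | (7,2) | tMaxX 0.6600 tMaxY 0.6466 | tΔX 2.0000 tΔY 1.1547
    t=0.6466 [y] (7,1)
    t=0.6600 [x] (8,1) — stop
  → r_2 = 0.6600
beam 3: φ=180°, α=30°
  cosα=0.8660 sinα=0.5000 | (7,2) | tMaxX 0.3811 tMaxY 0.8800 | tΔX 1.1547 tΔY 2.0000
    t=0.3811 [x] (8,2) — stop
  → r_3 = 0.3811
beam 4: φ=270°, α=120°
  cosα=-0.5000 sinα=0.8660 | (7,2) | tMaxX 1.3400 tMaxY 0.5081 | tΔX 2.0000 tΔY 1.1547
    t=0.5081 [y] (7,3)
    t=1.3400 [x] (6,3) — stop
  → r_4 = 1.3400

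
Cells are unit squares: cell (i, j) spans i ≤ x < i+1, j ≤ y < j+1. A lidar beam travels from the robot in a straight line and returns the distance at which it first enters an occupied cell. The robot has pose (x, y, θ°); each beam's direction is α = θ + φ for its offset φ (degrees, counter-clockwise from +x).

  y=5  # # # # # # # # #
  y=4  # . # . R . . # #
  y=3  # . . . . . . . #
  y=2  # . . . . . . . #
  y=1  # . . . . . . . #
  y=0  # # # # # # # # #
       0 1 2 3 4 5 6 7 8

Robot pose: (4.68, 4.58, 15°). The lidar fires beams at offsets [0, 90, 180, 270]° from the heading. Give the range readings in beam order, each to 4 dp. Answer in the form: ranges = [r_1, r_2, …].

beam 1: φ=0°, α=15°
  dir = (cos 15°, sin 15°) = (0.9659, 0.2588); from cell (4,4)
  next x-line at t=0.3313, next y-line at t=1.6228; Δt_x=1.0353, Δt_y=3.8637
    x: enter (5,4) at t=0.3313
    x: enter (6,4) at t=1.3666
    y: enter (6,5) at t=1.6228 ← occupied
  → r_1 = 1.6228
beam 2: φ=90°, α=105°
  dir = (cos 105°, sin 105°) = (-0.2588, 0.9659); from cell (4,4)
  next x-line at t=2.6273, next y-line at t=0.4348; Δt_x=3.8637, Δt_y=1.0353
    y: enter (4,5) at t=0.4348 ← occupied
  → r_2 = 0.4348
beam 3: φ=180°, α=195°
  dir = (cos 195°, sin 195°) = (-0.9659, -0.2588); from cell (4,4)
  next x-line at t=0.7040, next y-line at t=2.2409; Δt_x=1.0353, Δt_y=3.8637
    x: enter (3,4) at t=0.7040
    x: enter (2,4) at t=1.7393 ← occupied
  → r_3 = 1.7393
beam 4: φ=270°, α=285°
  dir = (cos 285°, sin 285°) = (0.2588, -0.9659); from cell (4,4)
  next x-line at t=1.2364, next y-line at t=0.6005; Δt_x=3.8637, Δt_y=1.0353
    y: enter (4,3) at t=0.6005
    x: enter (5,3) at t=1.2364
    y: enter (5,2) at t=1.6357
    y: enter (5,1) at t=2.6710
    y: enter (5,0) at t=3.7063 ← occupied
  → r_4 = 3.7063

ranges = [1.6228, 0.4348, 1.7393, 3.7063]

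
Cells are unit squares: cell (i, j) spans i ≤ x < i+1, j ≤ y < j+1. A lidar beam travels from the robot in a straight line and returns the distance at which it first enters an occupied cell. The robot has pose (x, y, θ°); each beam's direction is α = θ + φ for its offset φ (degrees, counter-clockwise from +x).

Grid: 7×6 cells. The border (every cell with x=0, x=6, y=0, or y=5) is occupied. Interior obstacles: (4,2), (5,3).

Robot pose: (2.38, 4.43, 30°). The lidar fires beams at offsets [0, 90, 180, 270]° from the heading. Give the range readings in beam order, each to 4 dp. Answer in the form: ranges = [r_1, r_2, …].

beam 1: φ=0°, α=30°
  d=(0.8660,0.5000)  start (2,4)  tX=0.7159 tY=1.1400  stride 1/|dx|=1.1547 1/|dy|=2.0000
    cross x-line → (3,4), t=0.7159
    cross y-line → (3,5), t=1.1400 (wall)
  → r_1 = 1.1400
beam 2: φ=90°, α=120°
  d=(-0.5000,0.8660)  start (2,4)  tX=0.7600 tY=0.6582  stride 1/|dx|=2.0000 1/|dy|=1.1547
    cross y-line → (2,5), t=0.6582 (wall)
  → r_2 = 0.6582
beam 3: φ=180°, α=210°
  d=(-0.8660,-0.5000)  start (2,4)  tX=0.4388 tY=0.8600  stride 1/|dx|=1.1547 1/|dy|=2.0000
    cross x-line → (1,4), t=0.4388
    cross y-line → (1,3), t=0.8600
    cross x-line → (0,3), t=1.5935 (wall)
  → r_3 = 1.5935
beam 4: φ=270°, α=300°
  d=(0.5000,-0.8660)  start (2,4)  tX=1.2400 tY=0.4965  stride 1/|dx|=2.0000 1/|dy|=1.1547
    cross y-line → (2,3), t=0.4965
    cross x-line → (3,3), t=1.2400
    cross y-line → (3,2), t=1.6512
    cross y-line → (3,1), t=2.8059
    cross x-line → (4,1), t=3.2400
    cross y-line → (4,0), t=3.9606 (wall)
  → r_4 = 3.9606

ranges = [1.1400, 0.6582, 1.5935, 3.9606]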